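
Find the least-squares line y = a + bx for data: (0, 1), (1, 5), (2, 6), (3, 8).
a = 17/10, b = 11/5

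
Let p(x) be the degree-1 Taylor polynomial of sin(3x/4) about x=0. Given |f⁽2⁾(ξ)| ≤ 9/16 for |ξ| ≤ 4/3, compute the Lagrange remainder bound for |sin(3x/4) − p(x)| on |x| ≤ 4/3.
1/2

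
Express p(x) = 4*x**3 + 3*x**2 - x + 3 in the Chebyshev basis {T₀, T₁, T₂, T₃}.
(9/2)T₀ + (2)T₁ + (3/2)T₂ + T₃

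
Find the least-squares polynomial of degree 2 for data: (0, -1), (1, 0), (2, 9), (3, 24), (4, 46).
-8/7 + (-67/35)x + (24/7)x²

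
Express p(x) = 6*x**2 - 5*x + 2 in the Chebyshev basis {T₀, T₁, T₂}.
(5)T₀ + (-5)T₁ + (3)T₂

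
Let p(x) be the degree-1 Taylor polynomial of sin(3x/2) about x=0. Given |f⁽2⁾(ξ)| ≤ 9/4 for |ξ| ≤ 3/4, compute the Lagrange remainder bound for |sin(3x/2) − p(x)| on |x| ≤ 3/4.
81/128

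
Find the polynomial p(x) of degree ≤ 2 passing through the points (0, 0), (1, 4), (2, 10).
x**2 + 3*x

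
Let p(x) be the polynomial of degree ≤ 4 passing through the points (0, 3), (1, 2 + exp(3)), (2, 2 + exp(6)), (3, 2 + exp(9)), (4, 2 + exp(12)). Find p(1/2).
-5*exp(12)/128 - 35*exp(6)/64 + 291/128 + 35*exp(3)/32 + 7*exp(9)/32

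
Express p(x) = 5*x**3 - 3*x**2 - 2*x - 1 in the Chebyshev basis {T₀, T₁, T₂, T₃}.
(-5/2)T₀ + (7/4)T₁ + (-3/2)T₂ + (5/4)T₃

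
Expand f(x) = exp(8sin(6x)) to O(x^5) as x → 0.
1 + 48*x + 1152*x**2 + 18144*x**3 + 207360*x**4 + O(x**5)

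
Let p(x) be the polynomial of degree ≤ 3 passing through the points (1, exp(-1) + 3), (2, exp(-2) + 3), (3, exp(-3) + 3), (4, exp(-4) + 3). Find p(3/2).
(-5*e + 1 + 5*exp(3) + 15*exp(2) + 48*exp(4))*exp(-4)/16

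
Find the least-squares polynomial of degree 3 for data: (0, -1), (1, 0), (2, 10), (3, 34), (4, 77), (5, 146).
-67/63 + (-443/378)x + (187/126)x² + (25/27)x³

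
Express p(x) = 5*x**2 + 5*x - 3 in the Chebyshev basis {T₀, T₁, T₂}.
(-1/2)T₀ + (5)T₁ + (5/2)T₂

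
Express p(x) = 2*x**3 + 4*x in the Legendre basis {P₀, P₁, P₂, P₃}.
(26/5)P₁ + (4/5)P₃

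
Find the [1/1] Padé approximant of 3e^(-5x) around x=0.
(3 - 15*x/2)/(5*x/2 + 1)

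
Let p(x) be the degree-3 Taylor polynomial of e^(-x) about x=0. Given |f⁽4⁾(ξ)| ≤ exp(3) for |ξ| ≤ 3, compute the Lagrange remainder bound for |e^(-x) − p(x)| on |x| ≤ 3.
27*exp(3)/8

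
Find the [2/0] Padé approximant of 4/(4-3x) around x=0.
9*x**2/16 + 3*x/4 + 1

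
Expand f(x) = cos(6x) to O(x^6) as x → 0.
1 - 18*x**2 + 54*x**4 + O(x**6)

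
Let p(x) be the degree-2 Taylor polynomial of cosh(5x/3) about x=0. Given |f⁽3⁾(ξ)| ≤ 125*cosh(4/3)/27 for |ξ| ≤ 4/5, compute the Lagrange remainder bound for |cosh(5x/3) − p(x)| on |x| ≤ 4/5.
32*cosh(4/3)/81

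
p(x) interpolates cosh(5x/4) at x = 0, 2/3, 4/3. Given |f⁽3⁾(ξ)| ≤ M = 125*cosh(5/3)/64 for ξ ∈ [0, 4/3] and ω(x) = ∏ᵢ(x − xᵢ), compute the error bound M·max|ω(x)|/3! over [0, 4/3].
125*sqrt(3)*cosh(5/3)/5832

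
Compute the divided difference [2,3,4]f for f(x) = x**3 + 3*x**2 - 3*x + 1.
12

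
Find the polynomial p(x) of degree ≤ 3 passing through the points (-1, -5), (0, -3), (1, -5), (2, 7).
3*x**3 - 2*x**2 - 3*x - 3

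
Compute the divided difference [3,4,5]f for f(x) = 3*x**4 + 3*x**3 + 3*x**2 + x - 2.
330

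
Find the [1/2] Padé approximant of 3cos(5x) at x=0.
3/(25*x**2/2 + 1)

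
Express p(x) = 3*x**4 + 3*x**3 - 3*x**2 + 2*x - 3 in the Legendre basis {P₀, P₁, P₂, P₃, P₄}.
(-17/5)P₀ + (19/5)P₁ + (-2/7)P₂ + (6/5)P₃ + (24/35)P₄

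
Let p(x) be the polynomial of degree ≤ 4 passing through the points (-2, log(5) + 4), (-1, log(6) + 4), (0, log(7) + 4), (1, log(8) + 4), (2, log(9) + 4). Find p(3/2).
log(8*sqrt(2)*3**(49/64)*5**(123/128)*7**(29/64)/35) + 4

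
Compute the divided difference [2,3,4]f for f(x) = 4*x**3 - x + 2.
36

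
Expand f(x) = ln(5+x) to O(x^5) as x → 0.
log(5) + x/5 - x**2/50 + x**3/375 - x**4/2500 + O(x**5)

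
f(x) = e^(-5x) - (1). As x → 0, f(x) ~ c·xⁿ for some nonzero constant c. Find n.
1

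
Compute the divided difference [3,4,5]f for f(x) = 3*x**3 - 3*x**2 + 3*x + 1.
33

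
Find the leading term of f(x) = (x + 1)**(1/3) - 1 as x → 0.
x/3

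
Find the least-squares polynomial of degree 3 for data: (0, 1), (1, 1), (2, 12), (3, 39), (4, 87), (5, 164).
19/21 + (-179/63)x + (187/84)x² + (35/36)x³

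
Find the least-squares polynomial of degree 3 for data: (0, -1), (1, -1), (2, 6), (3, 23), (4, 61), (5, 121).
-1 + (-13/14)x + (1/14)x² + x³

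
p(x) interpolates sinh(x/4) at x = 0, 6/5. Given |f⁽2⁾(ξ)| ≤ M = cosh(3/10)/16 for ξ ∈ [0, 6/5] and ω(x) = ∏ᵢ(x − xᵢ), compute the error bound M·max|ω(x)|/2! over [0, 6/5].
9*cosh(3/10)/800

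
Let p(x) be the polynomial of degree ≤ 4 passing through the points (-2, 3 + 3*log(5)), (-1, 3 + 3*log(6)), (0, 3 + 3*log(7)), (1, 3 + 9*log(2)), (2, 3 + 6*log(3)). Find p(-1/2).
3 + log(147*3**(35/64)*5**(113/128)*7**(7/64)/5)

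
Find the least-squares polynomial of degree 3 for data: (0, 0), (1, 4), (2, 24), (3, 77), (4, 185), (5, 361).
11/126 + (1315/756)x + (-251/252)x² + (163/54)x³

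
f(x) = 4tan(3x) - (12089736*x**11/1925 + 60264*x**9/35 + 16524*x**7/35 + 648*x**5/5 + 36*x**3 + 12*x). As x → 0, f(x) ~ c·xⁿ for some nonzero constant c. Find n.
13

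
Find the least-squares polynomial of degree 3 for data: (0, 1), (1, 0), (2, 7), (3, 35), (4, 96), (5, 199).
143/126 + (-245/108)x + (-293/252)x² + (103/54)x³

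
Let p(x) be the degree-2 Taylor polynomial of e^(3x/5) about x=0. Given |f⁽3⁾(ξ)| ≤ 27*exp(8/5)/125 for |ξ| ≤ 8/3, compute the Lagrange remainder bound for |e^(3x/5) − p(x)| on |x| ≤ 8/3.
256*exp(8/5)/375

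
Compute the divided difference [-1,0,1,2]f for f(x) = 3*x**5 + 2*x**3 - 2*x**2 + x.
17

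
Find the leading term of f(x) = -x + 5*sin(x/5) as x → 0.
-x**3/150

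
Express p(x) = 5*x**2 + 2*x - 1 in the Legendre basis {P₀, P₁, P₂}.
(2/3)P₀ + (2)P₁ + (10/3)P₂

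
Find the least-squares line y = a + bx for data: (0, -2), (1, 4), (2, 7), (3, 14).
a = -19/10, b = 51/10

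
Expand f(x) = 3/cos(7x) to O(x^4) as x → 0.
3 + 147*x**2/2 + O(x**4)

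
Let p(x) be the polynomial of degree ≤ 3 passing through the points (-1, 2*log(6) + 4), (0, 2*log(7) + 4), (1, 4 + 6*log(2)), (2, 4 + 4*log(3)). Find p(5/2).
4 + log(321489*2**(1/4)*3**(1/8)*7**(5/8)/16384)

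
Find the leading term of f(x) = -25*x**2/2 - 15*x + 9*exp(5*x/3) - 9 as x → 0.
125*x**3/18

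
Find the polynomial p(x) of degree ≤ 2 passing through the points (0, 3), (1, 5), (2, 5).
-x**2 + 3*x + 3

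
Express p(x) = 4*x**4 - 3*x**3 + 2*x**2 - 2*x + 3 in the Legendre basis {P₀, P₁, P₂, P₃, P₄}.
(67/15)P₀ + (-19/5)P₁ + (76/21)P₂ + (-6/5)P₃ + (32/35)P₄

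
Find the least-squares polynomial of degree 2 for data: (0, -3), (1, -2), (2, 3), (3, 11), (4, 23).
-106/35 + (-9/14)x + (25/14)x²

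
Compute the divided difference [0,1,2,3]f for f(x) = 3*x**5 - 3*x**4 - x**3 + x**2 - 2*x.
56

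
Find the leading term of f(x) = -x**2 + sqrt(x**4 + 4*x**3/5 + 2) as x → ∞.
2*x/5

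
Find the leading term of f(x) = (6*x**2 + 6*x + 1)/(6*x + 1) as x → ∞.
x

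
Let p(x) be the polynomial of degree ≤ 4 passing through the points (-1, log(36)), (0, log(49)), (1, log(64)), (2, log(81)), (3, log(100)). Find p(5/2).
log(81*2**(3/16)*3382626068196259438991546630859375**(1/64)*7**(7/16)/8)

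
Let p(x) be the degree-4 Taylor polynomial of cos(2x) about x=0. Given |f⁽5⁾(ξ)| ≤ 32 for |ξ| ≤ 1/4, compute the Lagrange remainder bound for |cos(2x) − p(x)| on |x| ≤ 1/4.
1/3840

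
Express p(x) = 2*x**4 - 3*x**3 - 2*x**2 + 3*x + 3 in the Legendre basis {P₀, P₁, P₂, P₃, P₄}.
(41/15)P₀ + (6/5)P₁ + (-4/21)P₂ + (-6/5)P₃ + (16/35)P₄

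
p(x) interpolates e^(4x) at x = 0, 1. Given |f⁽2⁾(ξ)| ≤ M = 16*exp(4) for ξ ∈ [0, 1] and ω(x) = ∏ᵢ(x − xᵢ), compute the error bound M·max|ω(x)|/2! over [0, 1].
2*exp(4)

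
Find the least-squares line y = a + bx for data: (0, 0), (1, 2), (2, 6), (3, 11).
a = -4/5, b = 37/10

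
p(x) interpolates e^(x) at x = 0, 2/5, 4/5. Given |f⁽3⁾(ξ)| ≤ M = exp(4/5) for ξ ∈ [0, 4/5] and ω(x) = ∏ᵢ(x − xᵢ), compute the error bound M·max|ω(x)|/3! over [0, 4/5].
8*sqrt(3)*exp(4/5)/3375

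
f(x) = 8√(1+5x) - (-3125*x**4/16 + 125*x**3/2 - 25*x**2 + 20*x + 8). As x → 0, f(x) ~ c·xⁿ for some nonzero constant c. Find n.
5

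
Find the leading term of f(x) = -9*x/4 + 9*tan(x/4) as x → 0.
3*x**3/64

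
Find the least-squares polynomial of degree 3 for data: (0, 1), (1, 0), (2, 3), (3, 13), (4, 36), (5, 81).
11/14 + (23/28)x + (-55/28)x² + x³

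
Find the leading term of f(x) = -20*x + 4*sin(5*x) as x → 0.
-250*x**3/3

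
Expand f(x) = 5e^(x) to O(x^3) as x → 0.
5 + 5*x + 5*x**2/2 + O(x**3)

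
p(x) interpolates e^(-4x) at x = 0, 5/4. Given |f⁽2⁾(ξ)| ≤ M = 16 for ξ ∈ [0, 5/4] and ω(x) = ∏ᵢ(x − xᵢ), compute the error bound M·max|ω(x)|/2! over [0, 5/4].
25/8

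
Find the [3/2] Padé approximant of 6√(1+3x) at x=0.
(81*x**3/16 + 243*x**2/8 + 27*x + 6)/(27*x**2/16 + 3*x + 1)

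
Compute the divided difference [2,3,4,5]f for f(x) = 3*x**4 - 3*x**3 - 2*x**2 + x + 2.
39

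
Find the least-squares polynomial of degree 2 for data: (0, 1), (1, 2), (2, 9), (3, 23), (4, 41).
6/7 + (-113/70)x + (41/14)x²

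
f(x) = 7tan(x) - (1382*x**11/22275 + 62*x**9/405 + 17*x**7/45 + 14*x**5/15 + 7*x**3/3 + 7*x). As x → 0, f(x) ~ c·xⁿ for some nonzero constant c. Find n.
13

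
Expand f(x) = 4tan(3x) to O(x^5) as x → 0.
12*x + 36*x**3 + O(x**5)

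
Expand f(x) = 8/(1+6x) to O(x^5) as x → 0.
8 - 48*x + 288*x**2 - 1728*x**3 + 10368*x**4 + O(x**5)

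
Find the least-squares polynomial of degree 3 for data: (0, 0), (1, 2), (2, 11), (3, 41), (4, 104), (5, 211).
1/9 + (611/378)x + (-533/252)x² + (221/108)x³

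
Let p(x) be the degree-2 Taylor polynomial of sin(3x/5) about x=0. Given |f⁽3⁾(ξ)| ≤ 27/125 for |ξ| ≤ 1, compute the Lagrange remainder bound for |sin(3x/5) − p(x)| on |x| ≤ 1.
9/250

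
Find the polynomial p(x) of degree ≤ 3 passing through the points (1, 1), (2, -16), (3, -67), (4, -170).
-3*x**3 + x**2 + x + 2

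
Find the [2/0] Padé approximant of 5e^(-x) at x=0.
5*x**2/2 - 5*x + 5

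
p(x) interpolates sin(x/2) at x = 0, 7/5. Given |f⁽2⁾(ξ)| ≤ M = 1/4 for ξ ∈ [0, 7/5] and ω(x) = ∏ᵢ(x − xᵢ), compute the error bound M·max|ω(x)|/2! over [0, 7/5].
49/800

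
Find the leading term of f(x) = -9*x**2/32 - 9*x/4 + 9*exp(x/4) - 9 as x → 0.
3*x**3/128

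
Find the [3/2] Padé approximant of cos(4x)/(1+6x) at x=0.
(352*x**3/7 - 176*x**2/21 - 6*x + 1)/(1 - 764*x**2/21)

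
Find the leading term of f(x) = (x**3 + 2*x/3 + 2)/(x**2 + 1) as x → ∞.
x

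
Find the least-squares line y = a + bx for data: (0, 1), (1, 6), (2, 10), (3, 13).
a = 3/2, b = 4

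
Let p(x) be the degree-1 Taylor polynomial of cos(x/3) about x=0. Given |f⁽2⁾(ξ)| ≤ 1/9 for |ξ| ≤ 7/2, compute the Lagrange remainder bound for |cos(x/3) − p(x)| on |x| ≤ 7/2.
49/72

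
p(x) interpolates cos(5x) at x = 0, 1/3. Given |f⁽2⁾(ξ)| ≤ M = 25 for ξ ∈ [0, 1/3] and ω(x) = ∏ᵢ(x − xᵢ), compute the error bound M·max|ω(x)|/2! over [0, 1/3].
25/72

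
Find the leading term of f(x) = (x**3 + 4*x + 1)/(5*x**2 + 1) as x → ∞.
x/5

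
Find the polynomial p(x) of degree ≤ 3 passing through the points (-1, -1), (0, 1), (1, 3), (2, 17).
2*x**3 + 1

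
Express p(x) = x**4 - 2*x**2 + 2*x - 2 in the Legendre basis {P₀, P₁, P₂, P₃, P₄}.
(-37/15)P₀ + (2)P₁ + (-16/21)P₂ + (8/35)P₄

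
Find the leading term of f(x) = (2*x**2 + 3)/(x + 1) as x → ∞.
2*x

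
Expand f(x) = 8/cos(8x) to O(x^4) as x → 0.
8 + 256*x**2 + O(x**4)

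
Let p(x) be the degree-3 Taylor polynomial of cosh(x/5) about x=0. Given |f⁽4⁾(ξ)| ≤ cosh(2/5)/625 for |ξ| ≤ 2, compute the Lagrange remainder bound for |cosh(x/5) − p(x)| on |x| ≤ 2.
2*cosh(2/5)/1875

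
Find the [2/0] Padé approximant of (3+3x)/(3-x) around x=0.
4*x**2/9 + 4*x/3 + 1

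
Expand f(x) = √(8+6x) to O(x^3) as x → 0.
2*sqrt(2) + 3*sqrt(2)*x/4 - 9*sqrt(2)*x**2/64 + O(x**3)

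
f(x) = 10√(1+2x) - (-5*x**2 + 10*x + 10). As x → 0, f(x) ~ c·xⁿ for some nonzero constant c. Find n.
3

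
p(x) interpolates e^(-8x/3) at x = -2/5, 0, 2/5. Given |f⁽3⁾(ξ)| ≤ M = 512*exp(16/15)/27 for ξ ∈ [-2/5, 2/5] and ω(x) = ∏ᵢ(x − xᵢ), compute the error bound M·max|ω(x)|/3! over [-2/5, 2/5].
4096*sqrt(3)*exp(16/15)/91125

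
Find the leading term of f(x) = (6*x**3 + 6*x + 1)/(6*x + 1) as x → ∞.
x**2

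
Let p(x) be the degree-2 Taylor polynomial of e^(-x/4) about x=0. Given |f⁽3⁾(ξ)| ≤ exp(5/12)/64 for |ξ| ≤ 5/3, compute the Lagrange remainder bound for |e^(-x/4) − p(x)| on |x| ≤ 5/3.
125*exp(5/12)/10368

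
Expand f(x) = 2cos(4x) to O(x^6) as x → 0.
2 - 16*x**2 + 64*x**4/3 + O(x**6)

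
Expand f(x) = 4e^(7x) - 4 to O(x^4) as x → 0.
28*x + 98*x**2 + 686*x**3/3 + O(x**4)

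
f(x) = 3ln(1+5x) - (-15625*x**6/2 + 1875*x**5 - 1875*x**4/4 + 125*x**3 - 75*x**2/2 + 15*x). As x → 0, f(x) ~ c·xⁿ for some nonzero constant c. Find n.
7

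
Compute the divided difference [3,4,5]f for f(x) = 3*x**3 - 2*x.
36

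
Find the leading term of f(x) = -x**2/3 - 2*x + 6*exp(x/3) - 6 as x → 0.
x**3/27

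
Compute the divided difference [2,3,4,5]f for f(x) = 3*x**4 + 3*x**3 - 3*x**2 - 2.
45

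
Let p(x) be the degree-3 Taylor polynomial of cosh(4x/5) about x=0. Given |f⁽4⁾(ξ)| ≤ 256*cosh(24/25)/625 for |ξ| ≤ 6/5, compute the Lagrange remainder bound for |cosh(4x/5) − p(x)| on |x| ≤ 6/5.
13824*cosh(24/25)/390625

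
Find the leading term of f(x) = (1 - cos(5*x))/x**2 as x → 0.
25/2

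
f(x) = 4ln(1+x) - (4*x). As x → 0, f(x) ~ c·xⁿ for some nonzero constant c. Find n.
2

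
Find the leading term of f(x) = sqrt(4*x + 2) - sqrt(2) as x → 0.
sqrt(2)*x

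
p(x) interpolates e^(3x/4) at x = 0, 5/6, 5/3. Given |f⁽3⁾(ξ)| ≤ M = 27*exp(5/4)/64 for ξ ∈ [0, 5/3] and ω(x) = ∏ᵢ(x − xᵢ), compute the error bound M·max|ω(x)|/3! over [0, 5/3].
125*sqrt(3)*exp(5/4)/13824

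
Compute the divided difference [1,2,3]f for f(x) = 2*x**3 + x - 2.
12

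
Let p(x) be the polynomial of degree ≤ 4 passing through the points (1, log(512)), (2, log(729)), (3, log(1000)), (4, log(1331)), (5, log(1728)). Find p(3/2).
log(729*11**(21/32)*38999023360671744**(3/128)*5**(23/64)/25)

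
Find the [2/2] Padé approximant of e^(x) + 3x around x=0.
(-19*x**2/60 + 19*x/5 + 1)/(-x**2/60 - x/5 + 1)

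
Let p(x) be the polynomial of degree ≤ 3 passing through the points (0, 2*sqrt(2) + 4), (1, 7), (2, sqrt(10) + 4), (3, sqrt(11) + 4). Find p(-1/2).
-41/16 - 5*sqrt(11)/16 + 21*sqrt(10)/16 + 35*sqrt(2)/8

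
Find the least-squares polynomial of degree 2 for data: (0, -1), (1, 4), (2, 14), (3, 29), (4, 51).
-29/35 + (123/70)x + (39/14)x²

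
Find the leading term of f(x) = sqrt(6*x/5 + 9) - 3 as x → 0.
x/5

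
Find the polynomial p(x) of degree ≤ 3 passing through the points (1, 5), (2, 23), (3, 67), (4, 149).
2*x**3 + x**2 + x + 1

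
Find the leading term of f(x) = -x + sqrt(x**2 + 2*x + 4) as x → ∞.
1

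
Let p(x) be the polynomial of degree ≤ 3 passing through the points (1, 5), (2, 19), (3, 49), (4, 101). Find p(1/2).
17/8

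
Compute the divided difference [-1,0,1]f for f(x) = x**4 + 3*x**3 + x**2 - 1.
2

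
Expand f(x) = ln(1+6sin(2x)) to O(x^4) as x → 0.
12*x - 72*x**2 + 568*x**3 + O(x**4)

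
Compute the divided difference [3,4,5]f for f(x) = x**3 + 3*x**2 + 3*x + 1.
15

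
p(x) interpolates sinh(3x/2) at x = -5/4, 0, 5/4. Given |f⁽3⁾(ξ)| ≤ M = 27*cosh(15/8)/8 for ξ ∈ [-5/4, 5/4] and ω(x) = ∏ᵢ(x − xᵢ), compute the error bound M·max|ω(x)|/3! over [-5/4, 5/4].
125*sqrt(3)*cosh(15/8)/512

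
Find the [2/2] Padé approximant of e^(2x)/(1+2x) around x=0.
(7*x**2/9 + 4*x/3 + 1)/(-11*x**2/9 + 4*x/3 + 1)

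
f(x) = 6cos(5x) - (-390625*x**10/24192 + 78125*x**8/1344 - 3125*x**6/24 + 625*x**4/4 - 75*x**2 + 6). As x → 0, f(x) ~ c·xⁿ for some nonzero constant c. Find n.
12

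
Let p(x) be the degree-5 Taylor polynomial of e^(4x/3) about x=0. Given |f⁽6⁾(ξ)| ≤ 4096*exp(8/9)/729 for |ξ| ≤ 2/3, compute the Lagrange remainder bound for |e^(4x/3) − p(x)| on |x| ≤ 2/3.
16384*exp(8/9)/23914845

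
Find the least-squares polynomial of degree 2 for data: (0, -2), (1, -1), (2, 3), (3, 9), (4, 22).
-59/35 + (-57/35)x + (13/7)x²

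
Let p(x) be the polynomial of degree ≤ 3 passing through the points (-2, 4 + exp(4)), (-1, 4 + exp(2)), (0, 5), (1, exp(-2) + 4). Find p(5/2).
5*(-7*exp(6) - 25*exp(2) + 21 + 27*exp(4))*exp(-2)/16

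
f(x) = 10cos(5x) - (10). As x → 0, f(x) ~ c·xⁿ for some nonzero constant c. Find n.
2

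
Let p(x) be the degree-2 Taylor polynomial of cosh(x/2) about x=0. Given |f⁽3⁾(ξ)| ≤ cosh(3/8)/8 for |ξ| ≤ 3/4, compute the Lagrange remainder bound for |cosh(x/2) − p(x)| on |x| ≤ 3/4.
9*cosh(3/8)/1024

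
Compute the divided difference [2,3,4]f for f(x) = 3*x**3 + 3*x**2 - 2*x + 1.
30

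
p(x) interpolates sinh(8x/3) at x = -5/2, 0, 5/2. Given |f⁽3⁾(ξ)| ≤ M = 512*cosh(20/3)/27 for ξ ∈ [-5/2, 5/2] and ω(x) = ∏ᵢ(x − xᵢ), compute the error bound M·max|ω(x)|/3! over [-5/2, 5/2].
8000*sqrt(3)*cosh(20/3)/729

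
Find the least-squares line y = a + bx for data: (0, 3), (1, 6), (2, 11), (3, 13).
a = 3, b = 7/2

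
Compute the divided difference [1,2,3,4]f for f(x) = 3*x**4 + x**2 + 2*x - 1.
30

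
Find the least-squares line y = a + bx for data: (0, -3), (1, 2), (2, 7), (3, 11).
a = -14/5, b = 47/10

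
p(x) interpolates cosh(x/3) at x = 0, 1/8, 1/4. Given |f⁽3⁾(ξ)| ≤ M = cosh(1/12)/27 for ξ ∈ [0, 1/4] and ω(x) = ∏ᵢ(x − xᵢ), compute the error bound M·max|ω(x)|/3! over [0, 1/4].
sqrt(3)*cosh(1/12)/373248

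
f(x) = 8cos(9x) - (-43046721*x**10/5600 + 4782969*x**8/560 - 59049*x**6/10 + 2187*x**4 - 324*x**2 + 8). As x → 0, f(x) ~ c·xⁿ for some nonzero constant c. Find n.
12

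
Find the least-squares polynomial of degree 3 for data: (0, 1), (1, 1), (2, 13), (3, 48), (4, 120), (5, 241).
17/18 + (-881/756)x + (-85/126)x² + (227/108)x³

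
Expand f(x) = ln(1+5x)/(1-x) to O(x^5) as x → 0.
5*x - 15*x**2/2 + 205*x**3/6 - 1465*x**4/12 + O(x**5)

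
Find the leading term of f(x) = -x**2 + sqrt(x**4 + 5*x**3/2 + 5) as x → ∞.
5*x/4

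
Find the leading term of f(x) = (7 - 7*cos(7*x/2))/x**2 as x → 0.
343/8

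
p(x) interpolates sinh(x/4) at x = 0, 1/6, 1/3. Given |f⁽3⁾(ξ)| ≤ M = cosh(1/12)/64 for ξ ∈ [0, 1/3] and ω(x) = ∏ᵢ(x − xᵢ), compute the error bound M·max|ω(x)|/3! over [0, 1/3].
sqrt(3)*cosh(1/12)/373248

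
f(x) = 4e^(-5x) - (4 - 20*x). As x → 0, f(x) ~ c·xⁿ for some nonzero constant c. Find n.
2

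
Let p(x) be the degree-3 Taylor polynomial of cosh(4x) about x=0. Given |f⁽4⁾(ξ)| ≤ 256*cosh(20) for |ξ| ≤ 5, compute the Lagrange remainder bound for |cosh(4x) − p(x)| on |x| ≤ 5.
20000*cosh(20)/3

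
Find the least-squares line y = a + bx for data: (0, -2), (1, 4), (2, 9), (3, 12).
a = -13/10, b = 47/10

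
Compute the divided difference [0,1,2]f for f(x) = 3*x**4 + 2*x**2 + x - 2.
23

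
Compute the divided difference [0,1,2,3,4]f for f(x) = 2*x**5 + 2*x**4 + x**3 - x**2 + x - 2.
22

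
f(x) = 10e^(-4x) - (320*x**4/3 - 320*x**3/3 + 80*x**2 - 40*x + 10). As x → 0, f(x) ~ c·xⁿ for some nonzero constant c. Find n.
5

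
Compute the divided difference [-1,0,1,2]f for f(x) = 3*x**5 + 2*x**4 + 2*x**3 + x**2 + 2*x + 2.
21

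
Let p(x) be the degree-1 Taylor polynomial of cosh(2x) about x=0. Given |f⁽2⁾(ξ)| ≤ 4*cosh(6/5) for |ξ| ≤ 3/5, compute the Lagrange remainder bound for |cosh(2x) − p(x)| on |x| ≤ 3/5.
18*cosh(6/5)/25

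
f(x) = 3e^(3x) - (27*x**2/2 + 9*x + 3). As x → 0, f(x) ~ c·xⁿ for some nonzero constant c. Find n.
3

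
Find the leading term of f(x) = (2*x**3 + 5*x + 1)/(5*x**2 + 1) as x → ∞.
2*x/5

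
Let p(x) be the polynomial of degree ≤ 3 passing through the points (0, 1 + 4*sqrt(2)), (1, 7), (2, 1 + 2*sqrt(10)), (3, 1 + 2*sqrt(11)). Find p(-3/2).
-559/8 - 35*sqrt(11)/8 + 105*sqrt(2)/4 + 135*sqrt(10)/8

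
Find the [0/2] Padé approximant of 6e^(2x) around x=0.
6/(2*x**2 - 2*x + 1)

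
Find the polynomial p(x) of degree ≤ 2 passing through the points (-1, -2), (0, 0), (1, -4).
-3*x**2 - x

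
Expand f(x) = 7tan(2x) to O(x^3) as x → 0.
14*x + O(x**3)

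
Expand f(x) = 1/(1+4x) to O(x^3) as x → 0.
1 - 4*x + 16*x**2 + O(x**3)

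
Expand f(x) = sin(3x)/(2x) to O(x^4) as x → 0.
3/2 - 9*x**2/4 + O(x**4)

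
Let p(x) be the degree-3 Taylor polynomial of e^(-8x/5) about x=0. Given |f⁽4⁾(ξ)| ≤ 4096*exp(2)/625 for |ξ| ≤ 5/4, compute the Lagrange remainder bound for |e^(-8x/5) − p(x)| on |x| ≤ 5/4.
2*exp(2)/3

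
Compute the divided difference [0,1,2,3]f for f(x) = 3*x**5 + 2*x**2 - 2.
75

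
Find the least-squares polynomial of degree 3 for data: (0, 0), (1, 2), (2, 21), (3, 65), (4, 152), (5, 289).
-1/21 + (-173/126)x + (143/84)x² + (73/36)x³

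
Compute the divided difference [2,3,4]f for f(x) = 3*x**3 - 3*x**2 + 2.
24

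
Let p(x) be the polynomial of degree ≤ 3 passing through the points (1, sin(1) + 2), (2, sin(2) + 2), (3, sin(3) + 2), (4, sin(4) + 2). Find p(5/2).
-sin(1)/16 - sin(4)/16 + 9*sin(3)/16 + 9*sin(2)/16 + 2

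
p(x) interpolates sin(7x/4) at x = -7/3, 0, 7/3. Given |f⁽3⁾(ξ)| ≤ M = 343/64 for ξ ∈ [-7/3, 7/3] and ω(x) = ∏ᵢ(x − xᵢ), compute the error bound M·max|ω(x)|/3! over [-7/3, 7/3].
117649*sqrt(3)/46656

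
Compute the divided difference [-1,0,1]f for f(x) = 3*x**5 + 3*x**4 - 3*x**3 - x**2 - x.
2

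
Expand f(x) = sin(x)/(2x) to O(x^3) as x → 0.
1/2 - x**2/12 + O(x**3)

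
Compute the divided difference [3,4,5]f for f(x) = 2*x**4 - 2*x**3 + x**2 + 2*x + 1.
171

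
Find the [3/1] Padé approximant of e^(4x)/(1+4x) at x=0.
(44*x**3/3 + 8*x**2 + 9*x/2 + 1)/(9*x/2 + 1)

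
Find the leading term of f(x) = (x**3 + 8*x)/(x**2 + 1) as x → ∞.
x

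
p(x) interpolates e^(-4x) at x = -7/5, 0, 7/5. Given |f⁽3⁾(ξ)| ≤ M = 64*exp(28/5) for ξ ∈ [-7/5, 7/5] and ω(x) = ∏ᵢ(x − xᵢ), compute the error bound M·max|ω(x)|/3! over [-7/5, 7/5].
21952*sqrt(3)*exp(28/5)/3375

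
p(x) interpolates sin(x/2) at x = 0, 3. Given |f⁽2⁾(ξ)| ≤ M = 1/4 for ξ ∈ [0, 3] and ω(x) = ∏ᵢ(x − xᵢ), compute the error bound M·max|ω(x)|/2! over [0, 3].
9/32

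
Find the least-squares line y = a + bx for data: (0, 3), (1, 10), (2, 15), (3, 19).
a = 19/5, b = 53/10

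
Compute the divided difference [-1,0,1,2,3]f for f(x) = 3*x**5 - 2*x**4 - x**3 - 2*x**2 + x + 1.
13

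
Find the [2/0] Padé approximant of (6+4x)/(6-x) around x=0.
5*x**2/36 + 5*x/6 + 1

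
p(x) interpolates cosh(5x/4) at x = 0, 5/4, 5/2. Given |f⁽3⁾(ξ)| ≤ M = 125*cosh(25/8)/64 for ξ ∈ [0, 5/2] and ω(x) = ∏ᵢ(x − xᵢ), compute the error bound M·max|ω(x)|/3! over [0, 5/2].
15625*sqrt(3)*cosh(25/8)/110592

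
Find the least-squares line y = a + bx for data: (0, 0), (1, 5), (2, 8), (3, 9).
a = 1, b = 3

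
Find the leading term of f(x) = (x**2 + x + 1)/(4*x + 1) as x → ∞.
x/4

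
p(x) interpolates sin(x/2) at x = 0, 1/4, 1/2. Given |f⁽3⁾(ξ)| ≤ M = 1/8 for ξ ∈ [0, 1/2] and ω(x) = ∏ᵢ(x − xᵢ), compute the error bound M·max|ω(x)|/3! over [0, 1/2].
sqrt(3)/13824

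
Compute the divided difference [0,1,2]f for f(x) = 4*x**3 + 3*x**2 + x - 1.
15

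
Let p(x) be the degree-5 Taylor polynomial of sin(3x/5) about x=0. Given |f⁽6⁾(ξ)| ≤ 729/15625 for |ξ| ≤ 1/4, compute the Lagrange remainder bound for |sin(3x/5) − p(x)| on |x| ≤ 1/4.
81/5120000000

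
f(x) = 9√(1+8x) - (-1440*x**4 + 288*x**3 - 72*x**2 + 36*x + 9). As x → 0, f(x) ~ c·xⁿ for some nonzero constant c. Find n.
5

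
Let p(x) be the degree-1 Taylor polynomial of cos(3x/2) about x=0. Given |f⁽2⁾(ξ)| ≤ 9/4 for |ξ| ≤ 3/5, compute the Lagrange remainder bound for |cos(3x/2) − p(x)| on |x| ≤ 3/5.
81/200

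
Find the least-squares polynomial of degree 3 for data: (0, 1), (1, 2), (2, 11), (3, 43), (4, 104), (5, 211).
127/126 + (113/756)x + (-319/252)x² + (52/27)x³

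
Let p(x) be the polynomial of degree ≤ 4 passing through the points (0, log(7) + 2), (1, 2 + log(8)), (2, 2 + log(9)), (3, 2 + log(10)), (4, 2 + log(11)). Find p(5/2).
2 + log(3*11**(123/128)*3**(13/32)*5**(15/32)*7**(3/128)/11)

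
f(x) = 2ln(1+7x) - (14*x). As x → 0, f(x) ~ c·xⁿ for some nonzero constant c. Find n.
2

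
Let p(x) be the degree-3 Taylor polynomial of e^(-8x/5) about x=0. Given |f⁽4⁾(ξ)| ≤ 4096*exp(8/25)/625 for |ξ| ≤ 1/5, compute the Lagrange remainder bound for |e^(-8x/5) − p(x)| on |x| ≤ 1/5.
512*exp(8/25)/1171875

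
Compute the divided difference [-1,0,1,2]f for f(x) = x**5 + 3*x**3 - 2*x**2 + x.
8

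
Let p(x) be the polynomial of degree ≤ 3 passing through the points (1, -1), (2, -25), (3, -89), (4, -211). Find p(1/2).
13/8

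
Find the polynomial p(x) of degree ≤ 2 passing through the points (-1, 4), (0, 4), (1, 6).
x**2 + x + 4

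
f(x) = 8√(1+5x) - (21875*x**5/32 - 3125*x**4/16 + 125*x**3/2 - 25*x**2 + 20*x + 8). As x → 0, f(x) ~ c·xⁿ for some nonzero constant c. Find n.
6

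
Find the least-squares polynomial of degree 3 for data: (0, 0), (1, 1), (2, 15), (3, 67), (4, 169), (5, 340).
37/126 + (-2101/756)x + (-121/252)x² + (79/27)x³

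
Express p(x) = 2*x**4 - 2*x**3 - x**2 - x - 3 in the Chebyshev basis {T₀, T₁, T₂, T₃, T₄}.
(-11/4)T₀ + (-5/2)T₁ + (1/2)T₂ + (-1/2)T₃ + (1/4)T₄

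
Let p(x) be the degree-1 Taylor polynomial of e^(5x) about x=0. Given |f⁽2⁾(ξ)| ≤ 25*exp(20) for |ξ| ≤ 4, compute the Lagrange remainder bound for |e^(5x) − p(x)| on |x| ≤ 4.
200*exp(20)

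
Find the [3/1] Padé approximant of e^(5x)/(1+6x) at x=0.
(339875*x**3/12984 + 26425*x**2/2164 + 11445*x/2164 + 1)/(13609*x/2164 + 1)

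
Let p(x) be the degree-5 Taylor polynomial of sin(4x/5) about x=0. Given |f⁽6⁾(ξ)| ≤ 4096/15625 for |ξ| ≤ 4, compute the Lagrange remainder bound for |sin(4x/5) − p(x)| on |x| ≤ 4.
1048576/703125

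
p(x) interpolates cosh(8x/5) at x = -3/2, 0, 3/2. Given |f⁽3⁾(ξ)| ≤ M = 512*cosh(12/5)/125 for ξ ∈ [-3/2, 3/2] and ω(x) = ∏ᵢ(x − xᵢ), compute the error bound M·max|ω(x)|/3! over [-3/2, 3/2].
64*sqrt(3)*cosh(12/5)/125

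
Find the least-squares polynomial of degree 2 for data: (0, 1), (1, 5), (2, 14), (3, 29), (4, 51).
6/5 + (2/5)x + (3)x²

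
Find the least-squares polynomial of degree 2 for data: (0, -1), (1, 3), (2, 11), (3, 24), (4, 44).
-5/7 + (37/70)x + (37/14)x²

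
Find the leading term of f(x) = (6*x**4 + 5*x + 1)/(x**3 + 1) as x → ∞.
6*x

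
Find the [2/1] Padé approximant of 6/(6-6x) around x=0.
1/(1 - x)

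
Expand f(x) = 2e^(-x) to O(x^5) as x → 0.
2 - 2*x + x**2 - x**3/3 + x**4/12 + O(x**5)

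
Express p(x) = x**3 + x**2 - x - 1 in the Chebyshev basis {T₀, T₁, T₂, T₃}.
(-1/2)T₀ + (-1/4)T₁ + (1/2)T₂ + (1/4)T₃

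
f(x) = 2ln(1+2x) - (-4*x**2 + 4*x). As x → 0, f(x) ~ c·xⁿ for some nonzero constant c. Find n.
3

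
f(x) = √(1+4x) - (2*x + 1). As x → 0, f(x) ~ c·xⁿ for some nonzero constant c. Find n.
2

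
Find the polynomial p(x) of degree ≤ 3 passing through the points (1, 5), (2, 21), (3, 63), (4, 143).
2*x**3 + x**2 - x + 3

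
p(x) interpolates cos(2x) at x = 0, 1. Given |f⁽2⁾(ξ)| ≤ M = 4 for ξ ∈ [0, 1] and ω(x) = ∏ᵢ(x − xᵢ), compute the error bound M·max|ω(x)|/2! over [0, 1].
1/2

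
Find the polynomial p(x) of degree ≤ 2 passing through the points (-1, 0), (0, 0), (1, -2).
-x**2 - x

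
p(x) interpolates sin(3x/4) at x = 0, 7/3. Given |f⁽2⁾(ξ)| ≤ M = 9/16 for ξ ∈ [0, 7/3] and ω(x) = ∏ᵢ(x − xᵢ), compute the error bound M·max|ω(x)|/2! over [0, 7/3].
49/128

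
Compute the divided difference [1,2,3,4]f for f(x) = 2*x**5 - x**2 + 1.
130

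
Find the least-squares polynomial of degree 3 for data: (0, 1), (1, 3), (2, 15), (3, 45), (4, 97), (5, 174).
25/21 + (-391/126)x + (295/84)x² + (29/36)x³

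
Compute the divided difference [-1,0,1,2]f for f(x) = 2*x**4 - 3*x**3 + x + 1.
1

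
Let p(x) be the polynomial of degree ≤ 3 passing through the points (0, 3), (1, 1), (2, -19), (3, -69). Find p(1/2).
7/2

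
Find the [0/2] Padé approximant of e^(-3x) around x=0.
1/(9*x**2/2 + 3*x + 1)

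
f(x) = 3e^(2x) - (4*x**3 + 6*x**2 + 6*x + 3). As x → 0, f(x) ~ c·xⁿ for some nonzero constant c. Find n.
4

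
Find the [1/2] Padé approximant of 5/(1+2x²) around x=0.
5/(2*x**2 + 1)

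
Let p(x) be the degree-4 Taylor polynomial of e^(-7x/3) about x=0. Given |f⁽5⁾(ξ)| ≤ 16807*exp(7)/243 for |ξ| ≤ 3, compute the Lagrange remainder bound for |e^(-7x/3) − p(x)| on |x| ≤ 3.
16807*exp(7)/120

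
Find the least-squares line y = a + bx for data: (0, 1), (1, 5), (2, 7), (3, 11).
a = 6/5, b = 16/5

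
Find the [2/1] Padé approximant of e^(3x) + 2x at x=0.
(-x**2/2 + 4*x + 1)/(1 - x)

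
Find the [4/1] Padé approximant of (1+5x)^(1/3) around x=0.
(625*x**4/243 - 200*x**3/81 + 10*x**2/3 + 16*x/3 + 1)/(11*x/3 + 1)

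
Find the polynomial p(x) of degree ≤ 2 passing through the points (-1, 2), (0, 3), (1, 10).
3*x**2 + 4*x + 3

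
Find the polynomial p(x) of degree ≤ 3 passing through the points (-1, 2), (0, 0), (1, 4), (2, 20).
x**3 + 3*x**2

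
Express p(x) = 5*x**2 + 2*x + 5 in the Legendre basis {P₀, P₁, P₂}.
(20/3)P₀ + (2)P₁ + (10/3)P₂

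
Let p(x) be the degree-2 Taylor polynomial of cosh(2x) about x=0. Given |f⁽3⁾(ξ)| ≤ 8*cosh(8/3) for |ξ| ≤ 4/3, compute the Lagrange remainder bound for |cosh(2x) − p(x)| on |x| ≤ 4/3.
256*cosh(8/3)/81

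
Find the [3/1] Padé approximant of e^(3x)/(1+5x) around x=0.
(5679*x**3/1088 + 1197*x**2/272 + 1659*x/544 + 1)/(2747*x/544 + 1)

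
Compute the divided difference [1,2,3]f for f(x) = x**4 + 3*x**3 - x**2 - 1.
42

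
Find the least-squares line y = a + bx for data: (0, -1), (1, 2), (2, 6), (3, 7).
a = -7/10, b = 14/5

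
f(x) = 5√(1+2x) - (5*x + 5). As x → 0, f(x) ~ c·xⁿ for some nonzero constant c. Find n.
2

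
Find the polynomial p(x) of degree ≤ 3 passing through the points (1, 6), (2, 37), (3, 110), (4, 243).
3*x**3 + 3*x**2 + x - 1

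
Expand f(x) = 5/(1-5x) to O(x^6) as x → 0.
5 + 25*x + 125*x**2 + 625*x**3 + 3125*x**4 + 15625*x**5 + O(x**6)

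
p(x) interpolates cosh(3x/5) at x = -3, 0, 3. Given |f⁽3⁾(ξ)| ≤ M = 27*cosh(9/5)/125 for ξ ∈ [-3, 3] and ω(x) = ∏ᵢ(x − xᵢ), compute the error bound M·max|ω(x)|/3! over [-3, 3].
27*sqrt(3)*cosh(9/5)/125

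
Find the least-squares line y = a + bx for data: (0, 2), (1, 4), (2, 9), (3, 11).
a = 17/10, b = 16/5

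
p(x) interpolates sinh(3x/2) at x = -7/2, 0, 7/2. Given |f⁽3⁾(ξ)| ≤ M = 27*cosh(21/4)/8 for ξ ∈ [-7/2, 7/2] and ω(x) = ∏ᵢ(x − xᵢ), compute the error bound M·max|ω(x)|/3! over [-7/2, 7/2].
343*sqrt(3)*cosh(21/4)/64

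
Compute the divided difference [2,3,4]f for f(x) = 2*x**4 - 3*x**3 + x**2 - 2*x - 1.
84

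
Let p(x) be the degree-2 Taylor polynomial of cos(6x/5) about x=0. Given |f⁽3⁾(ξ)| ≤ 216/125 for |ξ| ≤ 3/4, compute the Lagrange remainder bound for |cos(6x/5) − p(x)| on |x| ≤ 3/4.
243/2000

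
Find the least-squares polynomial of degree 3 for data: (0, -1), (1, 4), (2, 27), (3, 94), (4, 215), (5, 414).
-17/21 + (-29/63)x + (59/42)x² + (55/18)x³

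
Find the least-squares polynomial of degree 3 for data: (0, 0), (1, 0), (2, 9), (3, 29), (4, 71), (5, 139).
-17/126 + (-499/756)x + (59/252)x² + (59/54)x³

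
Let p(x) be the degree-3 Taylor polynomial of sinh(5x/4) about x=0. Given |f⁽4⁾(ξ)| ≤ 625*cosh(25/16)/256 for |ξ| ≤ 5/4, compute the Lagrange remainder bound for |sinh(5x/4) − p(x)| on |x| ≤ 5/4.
390625*cosh(25/16)/1572864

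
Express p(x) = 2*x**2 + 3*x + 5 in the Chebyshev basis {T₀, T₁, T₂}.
(6)T₀ + (3)T₁ + T₂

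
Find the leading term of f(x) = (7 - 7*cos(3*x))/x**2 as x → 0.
63/2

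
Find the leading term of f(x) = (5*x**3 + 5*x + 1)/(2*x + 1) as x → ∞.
5*x**2/2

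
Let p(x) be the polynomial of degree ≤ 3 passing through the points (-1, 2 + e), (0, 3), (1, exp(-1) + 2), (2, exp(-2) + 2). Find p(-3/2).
(-5 + 21*e + (-3 + 35*e)*exp(2))*exp(-2)/16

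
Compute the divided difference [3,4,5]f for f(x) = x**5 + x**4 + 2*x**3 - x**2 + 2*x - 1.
780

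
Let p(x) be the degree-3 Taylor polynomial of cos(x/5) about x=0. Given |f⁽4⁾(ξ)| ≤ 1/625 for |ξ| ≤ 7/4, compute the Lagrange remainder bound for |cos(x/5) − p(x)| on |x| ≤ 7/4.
2401/3840000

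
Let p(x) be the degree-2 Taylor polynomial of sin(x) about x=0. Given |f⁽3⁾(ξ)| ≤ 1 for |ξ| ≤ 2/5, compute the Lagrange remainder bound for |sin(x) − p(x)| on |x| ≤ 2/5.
4/375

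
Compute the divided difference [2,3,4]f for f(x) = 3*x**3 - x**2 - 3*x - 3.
26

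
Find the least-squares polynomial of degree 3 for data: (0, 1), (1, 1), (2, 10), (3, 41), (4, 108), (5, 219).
145/126 + (-1165/756)x + (-64/63)x² + (217/108)x³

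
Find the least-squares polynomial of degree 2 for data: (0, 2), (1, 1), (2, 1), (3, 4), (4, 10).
78/35 + (-207/70)x + (17/14)x²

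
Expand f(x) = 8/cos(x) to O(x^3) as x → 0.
8 + 4*x**2 + O(x**3)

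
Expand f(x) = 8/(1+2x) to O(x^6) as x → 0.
8 - 16*x + 32*x**2 - 64*x**3 + 128*x**4 - 256*x**5 + O(x**6)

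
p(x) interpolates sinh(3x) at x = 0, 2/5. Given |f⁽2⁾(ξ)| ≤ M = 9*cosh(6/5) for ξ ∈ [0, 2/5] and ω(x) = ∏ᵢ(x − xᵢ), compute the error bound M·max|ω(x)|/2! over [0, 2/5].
9*cosh(6/5)/50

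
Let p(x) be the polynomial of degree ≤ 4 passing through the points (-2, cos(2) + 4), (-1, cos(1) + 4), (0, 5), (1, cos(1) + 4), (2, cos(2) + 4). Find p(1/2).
-cos(2)/64 + 5*cos(1)/16 + 301/64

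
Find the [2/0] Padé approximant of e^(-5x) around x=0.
25*x**2/2 - 5*x + 1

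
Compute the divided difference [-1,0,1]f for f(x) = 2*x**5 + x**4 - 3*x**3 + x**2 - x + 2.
2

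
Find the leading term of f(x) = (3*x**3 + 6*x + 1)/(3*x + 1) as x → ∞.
x**2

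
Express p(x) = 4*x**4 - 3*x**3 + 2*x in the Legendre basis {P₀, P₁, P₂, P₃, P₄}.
(4/5)P₀ + (1/5)P₁ + (16/7)P₂ + (-6/5)P₃ + (32/35)P₄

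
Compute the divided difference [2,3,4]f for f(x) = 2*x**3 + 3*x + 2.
18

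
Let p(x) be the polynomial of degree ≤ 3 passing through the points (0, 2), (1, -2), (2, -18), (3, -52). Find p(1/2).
9/8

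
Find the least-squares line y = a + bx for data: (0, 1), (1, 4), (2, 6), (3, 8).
a = 13/10, b = 23/10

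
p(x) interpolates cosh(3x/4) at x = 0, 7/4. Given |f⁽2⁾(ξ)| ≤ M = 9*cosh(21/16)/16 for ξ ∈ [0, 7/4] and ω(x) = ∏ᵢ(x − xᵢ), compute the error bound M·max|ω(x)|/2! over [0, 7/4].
441*cosh(21/16)/2048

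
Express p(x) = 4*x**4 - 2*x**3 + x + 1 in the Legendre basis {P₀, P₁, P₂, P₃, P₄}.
(9/5)P₀ + (-1/5)P₁ + (16/7)P₂ + (-4/5)P₃ + (32/35)P₄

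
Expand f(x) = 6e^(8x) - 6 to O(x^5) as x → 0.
48*x + 192*x**2 + 512*x**3 + 1024*x**4 + O(x**5)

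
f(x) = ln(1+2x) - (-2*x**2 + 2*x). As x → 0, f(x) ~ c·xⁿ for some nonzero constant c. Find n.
3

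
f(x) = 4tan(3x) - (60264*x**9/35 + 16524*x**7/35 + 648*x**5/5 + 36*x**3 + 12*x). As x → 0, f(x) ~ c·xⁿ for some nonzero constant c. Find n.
11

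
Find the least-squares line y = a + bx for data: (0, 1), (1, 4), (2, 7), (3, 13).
a = 2/5, b = 39/10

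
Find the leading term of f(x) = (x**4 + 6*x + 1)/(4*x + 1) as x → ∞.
x**3/4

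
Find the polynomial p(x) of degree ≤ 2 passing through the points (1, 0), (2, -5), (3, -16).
-3*x**2 + 4*x - 1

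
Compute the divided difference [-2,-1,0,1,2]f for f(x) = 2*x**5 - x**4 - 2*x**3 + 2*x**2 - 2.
-1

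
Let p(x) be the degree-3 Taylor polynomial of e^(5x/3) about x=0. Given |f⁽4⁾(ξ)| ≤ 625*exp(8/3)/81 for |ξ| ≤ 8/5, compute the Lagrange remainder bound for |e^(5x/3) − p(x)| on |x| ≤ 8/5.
512*exp(8/3)/243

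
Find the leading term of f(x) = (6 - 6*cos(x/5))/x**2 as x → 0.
3/25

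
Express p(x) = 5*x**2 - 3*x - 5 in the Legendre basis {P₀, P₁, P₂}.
(-10/3)P₀ + (-3)P₁ + (10/3)P₂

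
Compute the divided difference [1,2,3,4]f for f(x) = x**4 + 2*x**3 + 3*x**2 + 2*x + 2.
12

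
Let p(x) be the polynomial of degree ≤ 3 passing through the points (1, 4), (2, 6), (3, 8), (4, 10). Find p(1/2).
3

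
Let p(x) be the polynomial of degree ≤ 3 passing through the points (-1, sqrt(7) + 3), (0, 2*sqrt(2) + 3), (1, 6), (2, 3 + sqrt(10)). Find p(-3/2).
-35*sqrt(2)/8 - 5*sqrt(10)/16 + 35*sqrt(7)/16 + 111/16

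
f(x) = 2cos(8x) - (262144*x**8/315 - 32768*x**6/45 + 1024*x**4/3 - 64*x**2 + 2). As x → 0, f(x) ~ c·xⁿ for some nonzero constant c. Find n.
10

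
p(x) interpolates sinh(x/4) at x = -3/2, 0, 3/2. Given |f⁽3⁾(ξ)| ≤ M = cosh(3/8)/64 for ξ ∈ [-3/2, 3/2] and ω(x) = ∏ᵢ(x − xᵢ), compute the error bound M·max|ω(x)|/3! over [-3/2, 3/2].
sqrt(3)*cosh(3/8)/512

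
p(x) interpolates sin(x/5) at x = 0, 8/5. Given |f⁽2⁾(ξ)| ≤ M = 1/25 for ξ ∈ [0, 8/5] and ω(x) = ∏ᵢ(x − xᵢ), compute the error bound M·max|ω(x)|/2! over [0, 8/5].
8/625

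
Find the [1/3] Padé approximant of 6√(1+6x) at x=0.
(63*x/2 + 6)/(27*x**3/8 - 9*x**2/4 + 9*x/4 + 1)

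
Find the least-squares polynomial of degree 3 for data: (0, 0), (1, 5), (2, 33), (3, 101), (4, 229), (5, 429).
17/126 + (-1247/756)x + (425/126)x² + (305/108)x³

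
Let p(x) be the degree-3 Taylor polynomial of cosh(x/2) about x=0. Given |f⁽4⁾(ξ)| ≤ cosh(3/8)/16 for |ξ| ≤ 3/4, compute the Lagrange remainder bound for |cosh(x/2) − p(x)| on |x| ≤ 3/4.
27*cosh(3/8)/32768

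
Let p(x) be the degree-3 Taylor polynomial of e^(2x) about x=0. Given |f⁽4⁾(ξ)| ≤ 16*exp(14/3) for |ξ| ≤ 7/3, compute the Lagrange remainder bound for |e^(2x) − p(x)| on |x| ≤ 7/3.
4802*exp(14/3)/243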